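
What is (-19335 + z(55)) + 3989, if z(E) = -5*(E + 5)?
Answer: -15646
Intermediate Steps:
z(E) = -25 - 5*E (z(E) = -5*(5 + E) = -25 - 5*E)
(-19335 + z(55)) + 3989 = (-19335 + (-25 - 5*55)) + 3989 = (-19335 + (-25 - 275)) + 3989 = (-19335 - 300) + 3989 = -19635 + 3989 = -15646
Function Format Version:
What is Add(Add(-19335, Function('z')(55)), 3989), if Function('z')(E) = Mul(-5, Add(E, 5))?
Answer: -15646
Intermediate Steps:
Function('z')(E) = Add(-25, Mul(-5, E)) (Function('z')(E) = Mul(-5, Add(5, E)) = Add(-25, Mul(-5, E)))
Add(Add(-19335, Function('z')(55)), 3989) = Add(Add(-19335, Add(-25, Mul(-5, 55))), 3989) = Add(Add(-19335, Add(-25, -275)), 3989) = Add(Add(-19335, -300), 3989) = Add(-19635, 3989) = -15646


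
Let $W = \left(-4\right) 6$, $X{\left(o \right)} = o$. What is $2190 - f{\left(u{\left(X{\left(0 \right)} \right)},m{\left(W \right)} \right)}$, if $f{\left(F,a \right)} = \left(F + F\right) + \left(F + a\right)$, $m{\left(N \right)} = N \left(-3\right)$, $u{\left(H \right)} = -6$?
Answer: $2136$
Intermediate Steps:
$W = -24$
$m{\left(N \right)} = - 3 N$
$f{\left(F,a \right)} = a + 3 F$ ($f{\left(F,a \right)} = 2 F + \left(F + a\right) = a + 3 F$)
$2190 - f{\left(u{\left(X{\left(0 \right)} \right)},m{\left(W \right)} \right)} = 2190 - \left(\left(-3\right) \left(-24\right) + 3 \left(-6\right)\right) = 2190 - \left(72 - 18\right) = 2190 - 54 = 2136$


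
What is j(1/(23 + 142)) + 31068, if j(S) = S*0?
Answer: 31068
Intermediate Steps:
j(S) = 0
j(1/(23 + 142)) + 31068 = 0 + 31068 = 31068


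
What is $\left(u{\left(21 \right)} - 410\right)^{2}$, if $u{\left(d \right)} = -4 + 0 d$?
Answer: $171396$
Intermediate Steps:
$u{\left(d \right)} = -4$ ($u{\left(d \right)} = -4 + 0 = -4$)
$\left(u{\left(21 \right)} - 410\right)^{2} = \left(-4 - 410\right)^{2} = \left(-414\right)^{2} = 171396$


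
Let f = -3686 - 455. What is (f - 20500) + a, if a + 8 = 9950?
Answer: -14699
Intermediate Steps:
f = -4141
a = 9942 (a = -8 + 9950 = 9942)
(f - 20500) + a = (-4141 - 20500) + 9942 = -24641 + 9942 = -14699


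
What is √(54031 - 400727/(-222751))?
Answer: 2*√670249963160502/222751 ≈ 232.45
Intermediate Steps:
√(54031 - 400727/(-222751)) = √(54031 - 400727*(-1/222751)) = √(54031 + 400727/222751) = √(12035860008/222751) = 2*√670249963160502/222751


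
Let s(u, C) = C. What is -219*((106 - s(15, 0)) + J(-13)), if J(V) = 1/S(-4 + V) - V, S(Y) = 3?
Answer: -26134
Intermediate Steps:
J(V) = 1/3 - V
-219*((106 - s(15, 0)) + J(-13)) = -219*((106 - 1*0) + (1/3 - 1*(-13))) = -219*((106 + 0) + (1/3 + 13)) = -219*(106 + 40/3) = -219*358/3 = -26134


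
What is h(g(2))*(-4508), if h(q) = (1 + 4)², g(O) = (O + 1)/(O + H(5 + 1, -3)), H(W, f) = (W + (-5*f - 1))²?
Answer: -112700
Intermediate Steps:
H(W, f) = (-1 + W - 5*f)² (H(W, f) = (W + (-1 - 5*f))² = (-1 + W - 5*f)²)
g(O) = (1 + O)/(400 + O) (g(O) = (O + 1)/(O + (1 - (5 + 1) + 5*(-3))²) = (1 + O)/(O + (1 - 1*6 - 15)²) = (1 + O)/(O + (1 - 6 - 15)²) = (1 + O)/(O + (-20)²) = (1 + O)/(O + 400) = (1 + O)/(400 + O))
h(q) = 25 (h(q) = 5² = 25)
h(g(2))*(-4508) = 25*(-4508) = -112700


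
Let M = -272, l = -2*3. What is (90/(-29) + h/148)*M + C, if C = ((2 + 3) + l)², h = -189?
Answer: 1279541/1073 ≈ 1192.5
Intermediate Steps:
l = -6
C = 1 (C = ((2 + 3) - 6)² = (5 - 6)² = (-1)² = 1)
(90/(-29) + h/148)*M + C = (90/(-29) - 189/148)*(-272) + 1 = (90*(-1/29) - 189*1/148)*(-272) + 1 = (-90/29 - 189/148)*(-272) + 1 = -18801/4292*(-272) + 1 = 1278468/1073 + 1 = 1279541/1073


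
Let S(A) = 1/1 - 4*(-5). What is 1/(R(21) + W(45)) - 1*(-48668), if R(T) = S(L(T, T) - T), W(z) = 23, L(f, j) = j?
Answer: 2141393/44 ≈ 48668.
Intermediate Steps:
S(A) = 21 (S(A) = 1*1 + 20 = 1 + 20 = 21)
R(T) = 21
1/(R(21) + W(45)) - 1*(-48668) = 1/(21 + 23) - 1*(-48668) = 1/44 + 48668 = 2141393/44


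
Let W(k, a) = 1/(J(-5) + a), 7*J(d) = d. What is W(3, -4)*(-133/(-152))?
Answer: -49/264 ≈ -0.18561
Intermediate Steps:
J(d) = d/7
W(k, a) = 1/(-5/7 + a) (W(k, a) = 1/((⅐)*(-5) + a) = 1/(-5/7 + a))
W(3, -4)*(-133/(-152)) = (7/(-5 + 7*(-4)))*(-133/(-152)) = (7/(-5 - 28))*(-133*(-1/152)) = (7/(-33))*(7/8) = (7*(-1/33))*(7/8) = -7/33*7/8 = -49/264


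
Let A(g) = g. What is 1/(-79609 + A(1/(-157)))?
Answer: -157/12498614 ≈ -1.2561e-5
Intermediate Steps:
1/(-79609 + A(1/(-157))) = 1/(-79609 + 1/(-157)) = 1/(-79609 - 1/157) = 1/(-12498614/157) = -157/12498614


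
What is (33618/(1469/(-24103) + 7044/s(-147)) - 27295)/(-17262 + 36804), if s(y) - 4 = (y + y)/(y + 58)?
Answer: -205944940681405/147635916236958 ≈ -1.3950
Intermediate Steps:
s(y) = 4 + 2*y/(58 + y) (s(y) = 4 + (y + y)/(y + 58) = 4 + (2*y)/(58 + y) = 4 + 2*y/(58 + y))
(33618/(1469/(-24103) + 7044/s(-147)) - 27295)/(-17262 + 36804) = (33618/(1469/(-24103) + 7044/((2*(116 + 3*(-147))/(58 - 147)))) - 27295)/(-17262 + 36804) = (33618/(1469*(-1/24103) + 7044/((2*(116 - 441)/(-89)))) - 27295)/19542 = (33618/(-1469/24103 + 7044/((2*(-1/89)*(-325)))) - 27295)*(1/19542) = (33618/(-1469/24103 + 7044/(650/89)) - 27295)*(1/19542) = (33618/(-1469/24103 + 7044*(89/650)) - 27295)*(1/19542) = (33618/(-1469/24103 + 313458/325) - 27295)*(1/19542) = (33618/(7554800749/7833475) - 27295)*(1/19542) = (33618*(7833475/7554800749) - 27295)*(1/19542) = (263345762550/7554800749 - 27295)*(1/19542) = -205944940681405/7554800749*1/19542 = -205944940681405/147635916236958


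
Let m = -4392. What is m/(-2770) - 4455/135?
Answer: -43509/1385 ≈ -31.414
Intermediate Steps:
m/(-2770) - 4455/135 = -4392/(-2770) - 4455/135 = -4392*(-1/2770) - 4455*1/135 = 2196/1385 - 33 = -43509/1385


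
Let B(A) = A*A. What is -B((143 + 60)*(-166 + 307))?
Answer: -819276129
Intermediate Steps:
B(A) = A**2
-B((143 + 60)*(-166 + 307)) = -((143 + 60)*(-166 + 307))**2 = -(203*141)**2 = -1*28623**2 = -1*819276129 = -819276129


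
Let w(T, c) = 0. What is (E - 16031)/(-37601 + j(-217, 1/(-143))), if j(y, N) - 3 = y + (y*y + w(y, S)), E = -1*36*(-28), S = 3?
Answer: -15023/9274 ≈ -1.6199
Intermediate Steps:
E = 1008 (E = -36*(-28) = 1008)
j(y, N) = 3 + y + y² (j(y, N) = 3 + (y + (y*y + 0)) = 3 + (y + (y² + 0)) = 3 + (y + y²) = 3 + y + y²)
(E - 16031)/(-37601 + j(-217, 1/(-143))) = (1008 - 16031)/(-37601 + (3 - 217 + (-217)²)) = -15023/(-37601 + (3 - 217 + 47089)) = -15023/(-37601 + 46875) = -15023/9274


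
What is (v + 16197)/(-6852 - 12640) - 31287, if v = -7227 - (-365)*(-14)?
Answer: -152462516/4873 ≈ -31287.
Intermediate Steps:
v = -12337 (v = -7227 - 1*5110 = -7227 - 5110 = -12337)
(v + 16197)/(-6852 - 12640) - 31287 = (-12337 + 16197)/(-6852 - 12640) - 31287 = 3860/(-19492) - 31287 = 3860*(-1/19492) - 31287 = -965/4873 - 31287 = -152462516/4873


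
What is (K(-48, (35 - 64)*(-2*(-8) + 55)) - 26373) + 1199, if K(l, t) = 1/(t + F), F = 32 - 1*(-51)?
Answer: -49743825/1976 ≈ -25174.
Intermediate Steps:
F = 83 (F = 32 + 51 = 83)
K(l, t) = 1/(83 + t) (K(l, t) = 1/(t + 83) = 1/(83 + t))
(K(-48, (35 - 64)*(-2*(-8) + 55)) - 26373) + 1199 = (1/(83 + (35 - 64)*(-2*(-8) + 55)) - 26373) + 1199 = (1/(83 - 29*(16 + 55)) - 26373) + 1199 = (1/(83 - 29*71) - 26373) + 1199 = (1/(83 - 2059) - 26373) + 1199 = (1/(-1976) - 26373) + 1199 = (-1/1976 - 26373) + 1199 = -52113049/1976 + 1199 = -49743825/1976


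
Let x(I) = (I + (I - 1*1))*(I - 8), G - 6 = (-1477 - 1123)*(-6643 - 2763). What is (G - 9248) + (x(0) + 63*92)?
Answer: 24452162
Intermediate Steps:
G = 24455606 (G = 6 + (-1477 - 1123)*(-6643 - 2763) = 6 - 2600*(-9406) = 6 + 24455600 = 24455606)
x(I) = (-1 + 2*I)*(-8 + I) (x(I) = (I + (I - 1))*(-8 + I) = (I + (-1 + I))*(-8 + I) = (-1 + 2*I)*(-8 + I))
(G - 9248) + (x(0) + 63*92) = (24455606 - 9248) + ((8 - 17*0 + 2*0**2) + 63*92) = 24446358 + ((8 + 0 + 2*0) + 5796) = 24446358 + ((8 + 0 + 0) + 5796) = 24446358 + (8 + 5796) = 24446358 + 5804 = 24452162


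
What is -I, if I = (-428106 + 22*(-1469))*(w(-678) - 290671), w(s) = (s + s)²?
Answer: 712766279560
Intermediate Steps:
w(s) = 4*s² (w(s) = (2*s)² = 4*s²)
I = -712766279560 (I = (-428106 + 22*(-1469))*(4*(-678)² - 290671) = (-428106 - 32318)*(4*459684 - 290671) = -460424*(1838736 - 290671) = -460424*1548065 = -712766279560)
-I = -1*(-712766279560) = 712766279560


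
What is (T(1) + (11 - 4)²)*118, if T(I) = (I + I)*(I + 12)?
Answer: 8850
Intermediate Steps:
T(I) = 2*I*(12 + I) (T(I) = (2*I)*(12 + I) = 2*I*(12 + I))
(T(1) + (11 - 4)²)*118 = (2*1*(12 + 1) + (11 - 4)²)*118 = (2*1*13 + 7²)*118 = (26 + 49)*118 = 75*118 = 8850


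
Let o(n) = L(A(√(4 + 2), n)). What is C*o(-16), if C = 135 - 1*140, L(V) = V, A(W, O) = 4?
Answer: -20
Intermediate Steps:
C = -5 (C = 135 - 140 = -5)
o(n) = 4
C*o(-16) = -5*4 = -20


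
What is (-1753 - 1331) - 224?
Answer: -3308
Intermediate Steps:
(-1753 - 1331) - 224 = -3084 - 224 = -3308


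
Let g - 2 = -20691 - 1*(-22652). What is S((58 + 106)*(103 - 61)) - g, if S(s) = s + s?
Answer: 11813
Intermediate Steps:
g = 1963 (g = 2 + (-20691 - 1*(-22652)) = 2 + (-20691 + 22652) = 2 + 1961 = 1963)
S(s) = 2*s
S((58 + 106)*(103 - 61)) - g = 2*((58 + 106)*(103 - 61)) - 1*1963 = 2*(164*42) - 1963 = 2*6888 - 1963 = 13776 - 1963 = 11813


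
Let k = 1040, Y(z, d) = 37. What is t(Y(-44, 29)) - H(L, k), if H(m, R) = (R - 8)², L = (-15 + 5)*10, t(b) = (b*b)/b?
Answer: -1064987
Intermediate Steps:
t(b) = b (t(b) = b²/b = b)
L = -100 (L = -10*10 = -100)
H(m, R) = (-8 + R)²
t(Y(-44, 29)) - H(L, k) = 37 - (-8 + 1040)² = 37 - 1*1032² = 37 - 1*1065024 = 37 - 1065024 = -1064987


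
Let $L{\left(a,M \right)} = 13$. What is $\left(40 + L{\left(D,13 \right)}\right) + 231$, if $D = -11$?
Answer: $284$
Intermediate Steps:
$\left(40 + L{\left(D,13 \right)}\right) + 231 = \left(40 + 13\right) + 231 = 53 + 231 = 284$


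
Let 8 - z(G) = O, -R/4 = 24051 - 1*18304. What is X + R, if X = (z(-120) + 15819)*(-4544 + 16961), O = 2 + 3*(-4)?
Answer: 196625041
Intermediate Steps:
O = -10 (O = 2 - 12 = -10)
R = -22988 (R = -4*(24051 - 1*18304) = -4*(24051 - 18304) = -4*5747 = -22988)
z(G) = 18 (z(G) = 8 - 1*(-10) = 8 + 10 = 18)
X = 196648029 (X = (18 + 15819)*(-4544 + 16961) = 15837*12417 = 196648029)
X + R = 196648029 - 22988 = 196625041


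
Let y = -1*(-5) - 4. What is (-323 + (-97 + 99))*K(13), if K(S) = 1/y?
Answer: -321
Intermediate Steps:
y = 1 (y = 5 - 4 = 1)
K(S) = 1 (K(S) = 1/1 = 1)
(-323 + (-97 + 99))*K(13) = (-323 + (-97 + 99))*1 = (-323 + 2)*1 = -321*1 = -321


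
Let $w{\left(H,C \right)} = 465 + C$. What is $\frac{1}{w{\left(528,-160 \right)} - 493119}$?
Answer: $- \frac{1}{492814} \approx -2.0292 \cdot 10^{-6}$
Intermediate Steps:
$\frac{1}{w{\left(528,-160 \right)} - 493119} = \frac{1}{\left(465 - 160\right) - 493119} = \frac{1}{305 - 493119} = \frac{1}{-492814} = - \frac{1}{492814}$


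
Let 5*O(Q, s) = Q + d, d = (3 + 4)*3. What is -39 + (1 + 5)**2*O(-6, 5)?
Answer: 69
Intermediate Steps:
d = 21 (d = 7*3 = 21)
O(Q, s) = 21/5 + Q/5 (O(Q, s) = (Q + 21)/5 = (21 + Q)/5 = 21/5 + Q/5)
-39 + (1 + 5)**2*O(-6, 5) = -39 + (1 + 5)**2*(21/5 + (1/5)*(-6)) = -39 + 6**2*(21/5 - 6/5) = -39 + 36*3 = -39 + 108 = 69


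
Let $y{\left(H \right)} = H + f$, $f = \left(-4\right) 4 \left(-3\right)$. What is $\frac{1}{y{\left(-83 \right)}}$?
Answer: $- \frac{1}{35} \approx -0.028571$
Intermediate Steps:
$f = 48$ ($f = \left(-16\right) \left(-3\right) = 48$)
$y{\left(H \right)} = 48 + H$ ($y{\left(H \right)} = H + 48 = 48 + H$)
$\frac{1}{y{\left(-83 \right)}} = \frac{1}{48 - 83} = \frac{1}{-35} = - \frac{1}{35}$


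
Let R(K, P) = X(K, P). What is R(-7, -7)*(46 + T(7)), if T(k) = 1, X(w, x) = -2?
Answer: -94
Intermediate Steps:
R(K, P) = -2
R(-7, -7)*(46 + T(7)) = -2*(46 + 1) = -2*47 = -94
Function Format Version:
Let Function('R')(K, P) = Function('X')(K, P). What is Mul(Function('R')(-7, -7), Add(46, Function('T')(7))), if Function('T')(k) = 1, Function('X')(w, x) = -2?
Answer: -94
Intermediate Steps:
Function('R')(K, P) = -2
Mul(Function('R')(-7, -7), Add(46, Function('T')(7))) = Mul(-2, Add(46, 1)) = Mul(-2, 47) = -94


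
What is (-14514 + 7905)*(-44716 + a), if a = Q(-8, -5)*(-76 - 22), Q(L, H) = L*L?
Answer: 336979692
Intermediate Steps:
Q(L, H) = L**2
a = -6272 (a = (-8)**2*(-76 - 22) = 64*(-98) = -6272)
(-14514 + 7905)*(-44716 + a) = (-14514 + 7905)*(-44716 - 6272) = -6609*(-50988) = 336979692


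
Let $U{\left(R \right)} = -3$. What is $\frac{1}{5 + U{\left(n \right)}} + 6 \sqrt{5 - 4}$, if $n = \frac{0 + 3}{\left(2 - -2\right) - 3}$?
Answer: $\frac{13}{2} \approx 6.5$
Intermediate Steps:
$n = 3$ ($n = \frac{3}{\left(2 + 2\right) - 3} = \frac{3}{4 - 3} = \frac{3}{1} = 3 \cdot 1 = 3$)
$\frac{1}{5 + U{\left(n \right)}} + 6 \sqrt{5 - 4} = \frac{1}{5 - 3} + 6 \sqrt{5 - 4} = \frac{1}{2} + 6 \sqrt{1} = \frac{1}{2} + 6 \cdot 1 = \frac{1}{2} + 6 = \frac{13}{2}$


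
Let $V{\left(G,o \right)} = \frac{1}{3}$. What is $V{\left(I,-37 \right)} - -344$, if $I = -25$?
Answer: $\frac{1033}{3} \approx 344.33$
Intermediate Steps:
$V{\left(G,o \right)} = \frac{1}{3}$
$V{\left(I,-37 \right)} - -344 = \frac{1}{3} - -344 = \frac{1}{3} + 344 = \frac{1033}{3}$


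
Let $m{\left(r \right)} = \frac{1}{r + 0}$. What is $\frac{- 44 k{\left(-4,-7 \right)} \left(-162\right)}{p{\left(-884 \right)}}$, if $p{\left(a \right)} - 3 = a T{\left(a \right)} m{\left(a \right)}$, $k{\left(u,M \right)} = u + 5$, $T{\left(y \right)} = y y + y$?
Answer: $\frac{7128}{780575} \approx 0.0091317$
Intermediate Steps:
$m{\left(r \right)} = \frac{1}{r}$
$T{\left(y \right)} = y + y^{2}$ ($T{\left(y \right)} = y^{2} + y = y + y^{2}$)
$k{\left(u,M \right)} = 5 + u$
$p{\left(a \right)} = 3 + a \left(1 + a\right)$ ($p{\left(a \right)} = 3 + \frac{a a \left(1 + a\right)}{a} = 3 + \frac{a^{2} \left(1 + a\right)}{a} = 3 + a \left(1 + a\right)$)
$\frac{- 44 k{\left(-4,-7 \right)} \left(-162\right)}{p{\left(-884 \right)}} = \frac{- 44 \left(5 - 4\right) \left(-162\right)}{3 - 884 \left(1 - 884\right)} = \frac{\left(-44\right) 1 \left(-162\right)}{3 - -780572} = \frac{\left(-44\right) \left(-162\right)}{3 + 780572} = \frac{7128}{780575}$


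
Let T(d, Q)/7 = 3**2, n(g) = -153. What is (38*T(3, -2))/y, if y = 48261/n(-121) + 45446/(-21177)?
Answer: -861861546/114330715 ≈ -7.5383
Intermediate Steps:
T(d, Q) = 63 (T(d, Q) = 7*3**2 = 7*9 = 63)
y = -114330715/360009 (y = 48261/(-153) + 45446/(-21177) = 48261*(-1/153) + 45446*(-1/21177) = -16087/51 - 45446/21177 = -114330715/360009 ≈ -317.58)
(38*T(3, -2))/y = (38*63)/(-114330715/360009) = 2394*(-360009/114330715) = -861861546/114330715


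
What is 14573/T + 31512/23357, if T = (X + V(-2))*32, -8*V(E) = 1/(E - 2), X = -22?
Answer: -16748875/864209 ≈ -19.381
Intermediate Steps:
V(E) = -1/(8*(-2 + E)) (V(E) = -1/(8*(E - 2)) = -1/(8*(-2 + E)))
T = -703 (T = (-22 - 1/(-16 + 8*(-2)))*32 = (-22 - 1/(-16 - 16))*32 = (-22 - 1/(-32))*32 = (-22 - 1*(-1/32))*32 = (-22 + 1/32)*32 = -703/32*32 = -703)
14573/T + 31512/23357 = 14573/(-703) + 31512/23357 = 14573*(-1/703) + 31512*(1/23357) = -767/37 + 31512/23357 = -16748875/864209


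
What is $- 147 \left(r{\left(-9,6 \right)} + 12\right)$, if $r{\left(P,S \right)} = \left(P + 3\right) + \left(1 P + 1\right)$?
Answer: $294$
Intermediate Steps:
$r{\left(P,S \right)} = 4 + 2 P$ ($r{\left(P,S \right)} = \left(3 + P\right) + \left(P + 1\right) = \left(3 + P\right) + \left(1 + P\right) = 4 + 2 P$)
$- 147 \left(r{\left(-9,6 \right)} + 12\right) = - 147 \left(\left(4 + 2 \left(-9\right)\right) + 12\right) = - 147 \left(\left(4 - 18\right) + 12\right) = - 147 \left(-14 + 12\right) = \left(-147\right) \left(-2\right) = 294$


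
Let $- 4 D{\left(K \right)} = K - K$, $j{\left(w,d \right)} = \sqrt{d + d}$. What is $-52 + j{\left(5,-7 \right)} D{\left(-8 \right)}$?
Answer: $-52$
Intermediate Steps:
$j{\left(w,d \right)} = \sqrt{2} \sqrt{d}$ ($j{\left(w,d \right)} = \sqrt{2 d} = \sqrt{2} \sqrt{d}$)
$D{\left(K \right)} = 0$ ($D{\left(K \right)} = - \frac{K - K}{4} = \left(- \frac{1}{4}\right) 0 = 0$)
$-52 + j{\left(5,-7 \right)} D{\left(-8 \right)} = -52 + \sqrt{2} \sqrt{-7} \cdot 0 = -52 + \sqrt{2} i \sqrt{7} \cdot 0 = -52 + i \sqrt{14} \cdot 0 = -52 + 0 = -52$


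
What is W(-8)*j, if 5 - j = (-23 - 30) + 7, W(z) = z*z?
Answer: 3264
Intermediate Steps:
W(z) = z²
j = 51 (j = 5 - ((-23 - 30) + 7) = 5 - (-53 + 7) = 5 - 1*(-46) = 5 + 46 = 51)
W(-8)*j = (-8)²*51 = 64*51 = 3264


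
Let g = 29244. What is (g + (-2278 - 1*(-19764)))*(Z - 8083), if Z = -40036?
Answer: -2248600870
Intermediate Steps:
(g + (-2278 - 1*(-19764)))*(Z - 8083) = (29244 + (-2278 - 1*(-19764)))*(-40036 - 8083) = (29244 + (-2278 + 19764))*(-48119) = (29244 + 17486)*(-48119) = 46730*(-48119) = -2248600870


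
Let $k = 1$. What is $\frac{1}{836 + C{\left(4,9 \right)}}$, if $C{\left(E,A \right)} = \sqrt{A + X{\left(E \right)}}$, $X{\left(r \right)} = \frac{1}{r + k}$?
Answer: $\frac{2090}{1747217} - \frac{\sqrt{230}}{3494434} \approx 0.0011918$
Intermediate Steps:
$X{\left(r \right)} = \frac{1}{1 + r}$ ($X{\left(r \right)} = \frac{1}{r + 1} = \frac{1}{1 + r}$)
$C{\left(E,A \right)} = \sqrt{A + \frac{1}{1 + E}}$
$\frac{1}{836 + C{\left(4,9 \right)}} = \frac{1}{836 + \sqrt{\frac{1 + 9 \left(1 + 4\right)}{1 + 4}}} = \frac{1}{836 + \sqrt{\frac{1 + 9 \cdot 5}{5}}} = \frac{1}{836 + \sqrt{\frac{1 + 45}{5}}} = \frac{1}{836 + \sqrt{\frac{1}{5} \cdot 46}} = \frac{1}{836 + \sqrt{\frac{46}{5}}} = \frac{1}{836 + \frac{\sqrt{230}}{5}}$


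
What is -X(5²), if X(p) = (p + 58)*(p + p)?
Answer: -4150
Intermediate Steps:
X(p) = 2*p*(58 + p) (X(p) = (58 + p)*(2*p) = 2*p*(58 + p))
-X(5²) = -2*5²*(58 + 5²) = -2*25*(58 + 25) = -2*25*83 = -1*4150 = -4150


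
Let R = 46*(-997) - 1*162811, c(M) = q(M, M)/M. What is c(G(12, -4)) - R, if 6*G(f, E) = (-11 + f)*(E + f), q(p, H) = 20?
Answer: 208688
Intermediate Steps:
G(f, E) = (-11 + f)*(E + f)/6 (G(f, E) = ((-11 + f)*(E + f))/6 = (-11 + f)*(E + f)/6)
c(M) = 20/M
R = -208673 (R = -45862 - 162811 = -208673)
c(G(12, -4)) - R = 20/(-11/6*(-4) - 11/6*12 + (⅙)*12² + (⅙)*(-4)*12) - 1*(-208673) = 20/(22/3 - 22 + (⅙)*144 - 8) + 208673 = 20/(22/3 - 22 + 24 - 8) + 208673 = 20/(4/3) + 208673 = 20*(¾) + 208673 = 15 + 208673 = 208688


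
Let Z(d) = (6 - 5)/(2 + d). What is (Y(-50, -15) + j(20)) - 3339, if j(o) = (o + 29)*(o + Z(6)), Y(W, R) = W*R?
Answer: -12823/8 ≈ -1602.9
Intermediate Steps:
Z(d) = 1/(2 + d)
Y(W, R) = R*W
j(o) = (29 + o)*(1/8 + o) (j(o) = (o + 29)*(o + 1/(2 + 6)) = (29 + o)*(o + 1/8) = (29 + o)*(1/8 + o))
(Y(-50, -15) + j(20)) - 3339 = (-15*(-50) + (29/8 + 20**2 + (233/8)*20)) - 3339 = (750 + (29/8 + 400 + 1165/2)) - 3339 = (750 + 7889/8) - 3339 = 13889/8 - 3339 = -12823/8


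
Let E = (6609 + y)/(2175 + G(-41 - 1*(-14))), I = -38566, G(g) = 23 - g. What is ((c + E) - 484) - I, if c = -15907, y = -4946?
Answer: 49341038/2225 ≈ 22176.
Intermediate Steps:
E = 1663/2225 (E = (6609 - 4946)/(2175 + (23 - (-41 - 1*(-14)))) = 1663/(2175 + (23 - (-41 + 14))) = 1663/(2175 + (23 - 1*(-27))) = 1663/(2175 + (23 + 27)) = 1663/(2175 + 50) = 1663/2225 ≈ 0.74742)
((c + E) - 484) - I = ((-15907 + 1663/2225) - 484) - 1*(-38566) = (-35391412/2225 - 484) + 38566 = -36468312/2225 + 38566 = 49341038/2225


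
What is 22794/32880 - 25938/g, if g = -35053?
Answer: 275306587/192090440 ≈ 1.4332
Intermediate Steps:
22794/32880 - 25938/g = 22794/32880 - 25938/(-35053) = 22794*(1/32880) - 25938*(-1/35053) = 3799/5480 + 25938/35053 = 275306587/192090440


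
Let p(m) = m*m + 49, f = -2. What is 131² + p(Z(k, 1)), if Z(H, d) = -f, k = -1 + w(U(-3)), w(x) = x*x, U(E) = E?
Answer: 17214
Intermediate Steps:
w(x) = x²
k = 8 (k = -1 + (-3)² = -1 + 9 = 8)
Z(H, d) = 2 (Z(H, d) = -1*(-2) = 2)
p(m) = 49 + m² (p(m) = m² + 49 = 49 + m²)
131² + p(Z(k, 1)) = 131² + (49 + 2²) = 17161 + (49 + 4) = 17161 + 53 = 17214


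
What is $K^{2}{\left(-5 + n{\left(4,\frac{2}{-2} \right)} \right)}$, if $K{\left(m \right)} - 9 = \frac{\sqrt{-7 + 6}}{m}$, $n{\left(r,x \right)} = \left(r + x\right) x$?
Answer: $\frac{\left(72 - i\right)^{2}}{64} \approx 80.984 - 2.25 i$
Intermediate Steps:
$n{\left(r,x \right)} = x \left(r + x\right)$
$K{\left(m \right)} = 9 + \frac{i}{m}$ ($K{\left(m \right)} = 9 + \frac{\sqrt{-7 + 6}}{m} = 9 + \frac{\sqrt{-1}}{m} = 9 + \frac{i}{m}$)
$K^{2}{\left(-5 + n{\left(4,\frac{2}{-2} \right)} \right)} = \left(9 + \frac{i}{-5 + \frac{2}{-2} \left(4 + \frac{2}{-2}\right)}\right)^{2} = \left(9 + \frac{i}{-5 + 2 \left(- \frac{1}{2}\right) \left(4 + 2 \left(- \frac{1}{2}\right)\right)}\right)^{2} = \left(9 + \frac{i}{-5 - \left(4 - 1\right)}\right)^{2} = \left(9 + \frac{i}{-5 - 3}\right)^{2} = \left(9 + \frac{i}{-8}\right)^{2} = \left(9 + i \left(- \frac{1}{8}\right)\right)^{2} = \left(9 - \frac{i}{8}\right)^{2}$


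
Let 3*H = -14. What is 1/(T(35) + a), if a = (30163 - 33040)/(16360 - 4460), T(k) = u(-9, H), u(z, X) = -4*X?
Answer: 5100/93967 ≈ 0.054274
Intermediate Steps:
H = -14/3 (H = (⅓)*(-14) = -14/3 ≈ -4.6667)
T(k) = 56/3 (T(k) = -4*(-14/3) = 56/3)
a = -411/1700 (a = -2877/11900 = -2877*1/11900 = -411/1700 ≈ -0.24176)
1/(T(35) + a) = 1/(56/3 - 411/1700) = 1/(93967/5100) = 5100/93967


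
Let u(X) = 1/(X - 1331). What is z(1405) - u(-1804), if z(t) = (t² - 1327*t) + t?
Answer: 347969326/3135 ≈ 1.1100e+5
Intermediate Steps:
u(X) = 1/(-1331 + X)
z(t) = t² - 1326*t
z(1405) - u(-1804) = 1405*(-1326 + 1405) - 1/(-1331 - 1804) = 1405*79 - 1/(-3135) = 110995 - 1*(-1/3135) = 110995 + 1/3135 = 347969326/3135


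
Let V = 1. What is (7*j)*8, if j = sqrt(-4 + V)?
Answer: 56*I*sqrt(3) ≈ 96.995*I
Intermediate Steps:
j = I*sqrt(3) (j = sqrt(-4 + 1) = sqrt(-3) = I*sqrt(3) ≈ 1.732*I)
(7*j)*8 = (7*(I*sqrt(3)))*8 = (7*I*sqrt(3))*8 = 56*I*sqrt(3)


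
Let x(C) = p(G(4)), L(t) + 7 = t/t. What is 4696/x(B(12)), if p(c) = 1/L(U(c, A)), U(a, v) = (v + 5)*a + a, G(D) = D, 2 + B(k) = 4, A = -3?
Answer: -28176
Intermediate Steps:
B(k) = 2 (B(k) = -2 + 4 = 2)
U(a, v) = a + a*(5 + v) (U(a, v) = (5 + v)*a + a = a*(5 + v) + a = a + a*(5 + v))
L(t) = -6 (L(t) = -7 + t/t = -7 + 1 = -6)
p(c) = -1/6 (p(c) = 1/(-6) = -1/6)
x(C) = -1/6
4696/x(B(12)) = 4696/(-1/6) = 4696*(-6) = -28176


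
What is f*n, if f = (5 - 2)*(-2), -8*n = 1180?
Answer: 885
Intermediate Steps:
n = -295/2 (n = -1/8*1180 = -295/2 ≈ -147.50)
f = -6 (f = 3*(-2) = -6)
f*n = -6*(-295/2) = 885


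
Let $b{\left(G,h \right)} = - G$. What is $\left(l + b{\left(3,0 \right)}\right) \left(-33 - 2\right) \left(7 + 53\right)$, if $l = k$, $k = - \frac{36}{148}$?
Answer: $\frac{252000}{37} \approx 6810.8$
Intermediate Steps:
$k = - \frac{9}{37}$ ($k = \left(-36\right) \frac{1}{148} = - \frac{9}{37} \approx -0.24324$)
$l = - \frac{9}{37} \approx -0.24324$
$\left(l + b{\left(3,0 \right)}\right) \left(-33 - 2\right) \left(7 + 53\right) = \left(- \frac{9}{37} - 3\right) \left(-33 - 2\right) \left(7 + 53\right) = \left(- \frac{9}{37} - 3\right) \left(\left(-35\right) 60\right) = \left(- \frac{120}{37}\right) \left(-2100\right) = \frac{252000}{37}$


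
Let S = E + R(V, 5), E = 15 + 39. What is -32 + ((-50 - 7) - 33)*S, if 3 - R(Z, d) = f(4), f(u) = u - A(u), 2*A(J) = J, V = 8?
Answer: -4982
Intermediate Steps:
A(J) = J/2
f(u) = u/2 (f(u) = u - u/2 = u/2)
R(Z, d) = 1 (R(Z, d) = 3 - 4/2 = 3 - 1*2 = 3 - 2 = 1)
E = 54
S = 55 (S = 54 + 1 = 55)
-32 + ((-50 - 7) - 33)*S = -32 + ((-50 - 7) - 33)*55 = -32 + (-57 - 33)*55 = -32 - 90*55 = -32 - 4950 = -4982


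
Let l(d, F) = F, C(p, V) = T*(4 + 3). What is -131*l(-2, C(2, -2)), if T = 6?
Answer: -5502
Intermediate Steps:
C(p, V) = 42 (C(p, V) = 6*(4 + 3) = 6*7 = 42)
-131*l(-2, C(2, -2)) = -131*42 = -5502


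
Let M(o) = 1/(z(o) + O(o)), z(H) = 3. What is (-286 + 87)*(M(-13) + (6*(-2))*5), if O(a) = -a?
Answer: 190841/16 ≈ 11928.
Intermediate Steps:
M(o) = 1/(3 - o)
(-286 + 87)*(M(-13) + (6*(-2))*5) = (-286 + 87)*(-1/(-3 - 13) + (6*(-2))*5) = -199*(-1/(-16) - 12*5) = -199*(-1*(-1/16) - 60) = -199*(1/16 - 60) = -199*(-959/16) = 190841/16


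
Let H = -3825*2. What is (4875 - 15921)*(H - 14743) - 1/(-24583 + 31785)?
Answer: 1781436867755/7202 ≈ 2.4735e+8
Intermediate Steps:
H = -7650
(4875 - 15921)*(H - 14743) - 1/(-24583 + 31785) = (4875 - 15921)*(-7650 - 14743) - 1/(-24583 + 31785) = -11046*(-22393) - 1/7202 = 247353078 - 1*1/7202 = 247353078 - 1/7202 = 1781436867755/7202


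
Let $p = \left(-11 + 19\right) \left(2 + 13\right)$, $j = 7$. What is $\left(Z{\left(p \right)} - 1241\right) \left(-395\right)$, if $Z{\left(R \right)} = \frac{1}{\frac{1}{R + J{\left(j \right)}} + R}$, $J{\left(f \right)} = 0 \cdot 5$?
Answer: $\frac{7059250795}{14401} \approx 4.9019 \cdot 10^{5}$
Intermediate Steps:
$J{\left(f \right)} = 0$
$p = 120$ ($p = 8 \cdot 15 = 120$)
$Z{\left(R \right)} = \frac{1}{R + \frac{1}{R}}$ ($Z{\left(R \right)} = \frac{1}{\frac{1}{R + 0} + R} = \frac{1}{\frac{1}{R} + R} = \frac{1}{R + \frac{1}{R}}$)
$\left(Z{\left(p \right)} - 1241\right) \left(-395\right) = \left(\frac{120}{1 + 120^{2}} - 1241\right) \left(-395\right) = \left(\frac{120}{1 + 14400} - 1241\right) \left(-395\right) = \left(\frac{120}{14401} - 1241\right) \left(-395\right) = \left(- \frac{17871521}{14401}\right) \left(-395\right) = \frac{7059250795}{14401}$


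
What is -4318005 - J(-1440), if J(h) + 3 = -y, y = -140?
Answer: -4318142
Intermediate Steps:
J(h) = 137 (J(h) = -3 - 1*(-140) = -3 + 140 = 137)
-4318005 - J(-1440) = -4318005 - 1*137 = -4318005 - 137 = -4318142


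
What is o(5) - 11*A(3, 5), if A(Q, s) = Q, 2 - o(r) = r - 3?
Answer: -33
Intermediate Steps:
o(r) = 5 - r (o(r) = 2 - (r - 3) = 2 - (-3 + r) = 2 + (3 - r) = 5 - r)
o(5) - 11*A(3, 5) = (5 - 1*5) - 11*3 = (5 - 5) - 33 = 0 - 33 = -33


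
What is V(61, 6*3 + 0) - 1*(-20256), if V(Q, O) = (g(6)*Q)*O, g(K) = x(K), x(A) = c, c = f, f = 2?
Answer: 22452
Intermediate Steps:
c = 2
x(A) = 2
g(K) = 2
V(Q, O) = 2*O*Q (V(Q, O) = (2*Q)*O = 2*O*Q)
V(61, 6*3 + 0) - 1*(-20256) = 2*(6*3 + 0)*61 - 1*(-20256) = 2*(18 + 0)*61 + 20256 = 2*18*61 + 20256 = 2196 + 20256 = 22452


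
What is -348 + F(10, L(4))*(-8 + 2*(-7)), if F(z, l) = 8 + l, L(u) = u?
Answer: -612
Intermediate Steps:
-348 + F(10, L(4))*(-8 + 2*(-7)) = -348 + (8 + 4)*(-8 + 2*(-7)) = -348 + 12*(-8 - 14) = -348 + 12*(-22) = -348 - 264 = -612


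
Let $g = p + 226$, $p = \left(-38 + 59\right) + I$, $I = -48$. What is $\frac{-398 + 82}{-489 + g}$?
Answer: $\frac{158}{145} \approx 1.0897$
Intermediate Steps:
$p = -27$ ($p = \left(-38 + 59\right) - 48 = 21 - 48 = -27$)
$g = 199$ ($g = -27 + 226 = 199$)
$\frac{-398 + 82}{-489 + g} = \frac{-398 + 82}{-489 + 199} = - \frac{316}{-290} = \left(-316\right) \left(- \frac{1}{290}\right) = \frac{158}{145}$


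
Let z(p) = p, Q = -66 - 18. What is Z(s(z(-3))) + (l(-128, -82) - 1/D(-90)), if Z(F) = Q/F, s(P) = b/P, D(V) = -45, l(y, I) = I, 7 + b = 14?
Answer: -2069/45 ≈ -45.978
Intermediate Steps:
b = 7 (b = -7 + 14 = 7)
Q = -84
s(P) = 7/P
Z(F) = -84/F
Z(s(z(-3))) + (l(-128, -82) - 1/D(-90)) = -84/(7/(-3)) + (-82 - 1/(-45)) = -84/(7*(-⅓)) + (-82 - 1*(-1/45)) = -84/(-7/3) + (-82 + 1/45) = -84*(-3/7) - 3689/45 = 36 - 3689/45 = -2069/45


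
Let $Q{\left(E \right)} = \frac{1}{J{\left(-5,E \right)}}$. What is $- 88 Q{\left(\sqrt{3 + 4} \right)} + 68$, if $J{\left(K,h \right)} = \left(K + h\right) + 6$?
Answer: $\frac{248}{3} - \frac{44 \sqrt{7}}{3} \approx 43.862$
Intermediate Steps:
$J{\left(K,h \right)} = 6 + K + h$
$Q{\left(E \right)} = \frac{1}{1 + E}$ ($Q{\left(E \right)} = \frac{1}{6 - 5 + E} = \frac{1}{1 + E}$)
$- 88 Q{\left(\sqrt{3 + 4} \right)} + 68 = - \frac{88}{1 + \sqrt{3 + 4}} + 68 = - \frac{88}{1 + \sqrt{7}} + 68 = 68 - \frac{88}{1 + \sqrt{7}}$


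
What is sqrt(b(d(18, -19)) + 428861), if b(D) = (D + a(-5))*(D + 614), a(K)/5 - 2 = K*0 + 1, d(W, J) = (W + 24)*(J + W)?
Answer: sqrt(413417) ≈ 642.97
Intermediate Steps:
d(W, J) = (24 + W)*(J + W)
a(K) = 15 (a(K) = 10 + 5*(K*0 + 1) = 10 + 5*(0 + 1) = 10 + 5*1 = 10 + 5 = 15)
b(D) = (15 + D)*(614 + D) (b(D) = (D + 15)*(D + 614) = (15 + D)*(614 + D))
sqrt(b(d(18, -19)) + 428861) = sqrt((9210 + (18**2 + 24*(-19) + 24*18 - 19*18)**2 + 629*(18**2 + 24*(-19) + 24*18 - 19*18)) + 428861) = sqrt((9210 + (324 - 456 + 432 - 342)**2 + 629*(324 - 456 + 432 - 342)) + 428861) = sqrt((9210 + (-42)**2 + 629*(-42)) + 428861) = sqrt((9210 + 1764 - 26418) + 428861) = sqrt(-15444 + 428861) = sqrt(413417)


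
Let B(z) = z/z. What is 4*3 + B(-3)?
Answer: 13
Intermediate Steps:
B(z) = 1
4*3 + B(-3) = 4*3 + 1 = 12 + 1 = 13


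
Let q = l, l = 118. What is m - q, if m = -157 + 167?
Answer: -108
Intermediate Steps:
m = 10
q = 118
m - q = 10 - 1*118 = 10 - 118 = -108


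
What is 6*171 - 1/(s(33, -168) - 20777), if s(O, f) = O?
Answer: 21283345/20744 ≈ 1026.0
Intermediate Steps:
6*171 - 1/(s(33, -168) - 20777) = 6*171 - 1/(33 - 20777) = 1026 - 1/(-20744) = 1026 - 1*(-1/20744) = 1026 + 1/20744 = 21283345/20744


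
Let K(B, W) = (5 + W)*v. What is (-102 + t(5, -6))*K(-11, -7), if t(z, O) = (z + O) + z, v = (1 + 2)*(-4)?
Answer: -2352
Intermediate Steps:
v = -12 (v = 3*(-4) = -12)
K(B, W) = -60 - 12*W (K(B, W) = (5 + W)*(-12) = -60 - 12*W)
t(z, O) = O + 2*z (t(z, O) = (O + z) + z = O + 2*z)
(-102 + t(5, -6))*K(-11, -7) = (-102 + (-6 + 2*5))*(-60 - 12*(-7)) = (-102 + (-6 + 10))*(-60 + 84) = (-102 + 4)*24 = -98*24 = -2352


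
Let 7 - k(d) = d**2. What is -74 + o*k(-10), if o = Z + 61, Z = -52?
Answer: -911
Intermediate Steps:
k(d) = 7 - d**2
o = 9 (o = -52 + 61 = 9)
-74 + o*k(-10) = -74 + 9*(7 - 1*(-10)**2) = -74 + 9*(7 - 1*100) = -74 + 9*(7 - 100) = -74 + 9*(-93) = -74 - 837 = -911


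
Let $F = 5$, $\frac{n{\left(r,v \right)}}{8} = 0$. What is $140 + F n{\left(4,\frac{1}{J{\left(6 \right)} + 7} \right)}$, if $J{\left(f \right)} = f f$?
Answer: $140$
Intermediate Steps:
$J{\left(f \right)} = f^{2}$
$n{\left(r,v \right)} = 0$ ($n{\left(r,v \right)} = 8 \cdot 0 = 0$)
$140 + F n{\left(4,\frac{1}{J{\left(6 \right)} + 7} \right)} = 140 + 5 \cdot 0 = 140 + 0 = 140$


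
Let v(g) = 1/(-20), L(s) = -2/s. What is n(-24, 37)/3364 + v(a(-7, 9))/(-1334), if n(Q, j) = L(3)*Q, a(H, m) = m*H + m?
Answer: 3709/773720 ≈ 0.0047937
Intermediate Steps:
a(H, m) = m + H*m (a(H, m) = H*m + m = m + H*m)
n(Q, j) = -2*Q/3 (n(Q, j) = (-2/3)*Q = (-2*1/3)*Q = -2*Q/3)
v(g) = -1/20
n(-24, 37)/3364 + v(a(-7, 9))/(-1334) = -2/3*(-24)/3364 - 1/20/(-1334) = 16*(1/3364) - 1/20*(-1/1334) = 4/841 + 1/26680 = 3709/773720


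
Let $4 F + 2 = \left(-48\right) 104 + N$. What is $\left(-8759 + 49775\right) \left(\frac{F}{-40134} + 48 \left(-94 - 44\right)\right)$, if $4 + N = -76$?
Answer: $- \frac{1817325631510}{6689} \approx -2.7169 \cdot 10^{8}$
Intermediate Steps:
$N = -80$ ($N = -4 - 76 = -80$)
$F = - \frac{2537}{2}$ ($F = - \frac{1}{2} + \frac{\left(-48\right) 104 - 80}{4} = - \frac{1}{2} + \frac{-4992 - 80}{4} = - \frac{1}{2} + \frac{1}{4} \left(-5072\right) = - \frac{1}{2} - 1268 = - \frac{2537}{2} \approx -1268.5$)
$\left(-8759 + 49775\right) \left(\frac{F}{-40134} + 48 \left(-94 - 44\right)\right) = \left(-8759 + 49775\right) \left(- \frac{2537}{2 \left(-40134\right)} + 48 \left(-94 - 44\right)\right) = 41016 \left(\left(- \frac{2537}{2}\right) \left(- \frac{1}{40134}\right) + 48 \left(-138\right)\right) = 41016 \left(\frac{2537}{80268} - 6624\right) = 41016 \left(- \frac{531692695}{80268}\right) = - \frac{1817325631510}{6689}$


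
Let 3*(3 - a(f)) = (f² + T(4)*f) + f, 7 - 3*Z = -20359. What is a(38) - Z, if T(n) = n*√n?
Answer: -7381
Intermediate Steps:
Z = 20366/3 (Z = 7/3 - ⅓*(-20359) = 7/3 + 20359/3 = 20366/3 ≈ 6788.7)
T(n) = n^(3/2)
a(f) = 3 - 3*f - f²/3 (a(f) = 3 - ((f² + 4^(3/2)*f) + f)/3 = 3 - ((f² + 8*f) + f)/3 = 3 - (f² + 9*f)/3 = 3 + (-3*f - f²/3) = 3 - 3*f - f²/3)
a(38) - Z = (3 - 3*38 - ⅓*38²) - 1*20366/3 = (3 - 114 - ⅓*1444) - 20366/3 = (3 - 114 - 1444/3) - 20366/3 = -1777/3 - 20366/3 = -7381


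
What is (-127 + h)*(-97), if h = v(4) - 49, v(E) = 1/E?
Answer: 68191/4 ≈ 17048.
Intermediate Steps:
v(E) = 1/E
h = -195/4 (h = 1/4 - 49 = ¼ - 49 = -195/4 ≈ -48.750)
(-127 + h)*(-97) = (-127 - 195/4)*(-97) = -703/4*(-97) = 68191/4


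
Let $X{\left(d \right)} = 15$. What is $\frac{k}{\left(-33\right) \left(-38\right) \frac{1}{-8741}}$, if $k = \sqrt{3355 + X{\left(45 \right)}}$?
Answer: $- \frac{8741 \sqrt{3370}}{1254} \approx -404.65$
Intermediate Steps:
$k = \sqrt{3370}$ ($k = \sqrt{3355 + 15} = \sqrt{3370} \approx 58.052$)
$\frac{k}{\left(-33\right) \left(-38\right) \frac{1}{-8741}} = \frac{\sqrt{3370}}{\left(-33\right) \left(-38\right) \frac{1}{-8741}} = \frac{\sqrt{3370}}{1254 \left(- \frac{1}{8741}\right)} = \frac{\sqrt{3370}}{- \frac{1254}{8741}} = \sqrt{3370} \left(- \frac{8741}{1254}\right) = - \frac{8741 \sqrt{3370}}{1254}$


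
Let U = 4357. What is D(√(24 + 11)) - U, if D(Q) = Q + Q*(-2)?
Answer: -4357 - √35 ≈ -4362.9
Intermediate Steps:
D(Q) = -Q (D(Q) = Q - 2*Q = -Q)
D(√(24 + 11)) - U = -√(24 + 11) - 1*4357 = -√35 - 4357 = -4357 - √35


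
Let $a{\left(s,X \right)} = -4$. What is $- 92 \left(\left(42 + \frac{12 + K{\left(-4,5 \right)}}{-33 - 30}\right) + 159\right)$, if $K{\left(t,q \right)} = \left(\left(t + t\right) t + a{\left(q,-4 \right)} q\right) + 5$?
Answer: $- \frac{1162328}{63} \approx -18450.0$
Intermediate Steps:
$K{\left(t,q \right)} = 5 - 4 q + 2 t^{2}$ ($K{\left(t,q \right)} = \left(\left(t + t\right) t - 4 q\right) + 5 = \left(2 t t - 4 q\right) + 5 = \left(2 t^{2} - 4 q\right) + 5 = \left(- 4 q + 2 t^{2}\right) + 5 = 5 - 4 q + 2 t^{2}$)
$- 92 \left(\left(42 + \frac{12 + K{\left(-4,5 \right)}}{-33 - 30}\right) + 159\right) = - 92 \left(\left(42 + \frac{12 + \left(5 - 20 + 2 \left(-4\right)^{2}\right)}{-33 - 30}\right) + 159\right) = - 92 \left(\left(42 + \frac{12 + \left(5 - 20 + 2 \cdot 16\right)}{-63}\right) + 159\right) = - 92 \left(\left(42 + \left(12 + \left(5 - 20 + 32\right)\right) \left(- \frac{1}{63}\right)\right) + 159\right) = - 92 \left(\left(42 + \left(12 + 17\right) \left(- \frac{1}{63}\right)\right) + 159\right) = - 92 \left(\left(42 + 29 \left(- \frac{1}{63}\right)\right) + 159\right) = - 92 \left(\left(42 - \frac{29}{63}\right) + 159\right) = - 92 \left(\frac{2617}{63} + 159\right) = \left(-92\right) \frac{12634}{63} = - \frac{1162328}{63}$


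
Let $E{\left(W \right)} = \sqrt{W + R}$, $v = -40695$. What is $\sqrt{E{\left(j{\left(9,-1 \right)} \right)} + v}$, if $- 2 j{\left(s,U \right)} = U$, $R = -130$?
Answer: $\frac{\sqrt{-162780 + 2 i \sqrt{518}}}{2} \approx 0.028206 + 201.73 i$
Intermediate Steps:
$j{\left(s,U \right)} = - \frac{U}{2}$
$E{\left(W \right)} = \sqrt{-130 + W}$ ($E{\left(W \right)} = \sqrt{W - 130} = \sqrt{-130 + W}$)
$\sqrt{E{\left(j{\left(9,-1 \right)} \right)} + v} = \sqrt{\sqrt{-130 - - \frac{1}{2}} - 40695} = \sqrt{\sqrt{-130 + \frac{1}{2}} - 40695} = \sqrt{\sqrt{- \frac{259}{2}} - 40695} = \sqrt{\frac{i \sqrt{518}}{2} - 40695} = \sqrt{-40695 + \frac{i \sqrt{518}}{2}}$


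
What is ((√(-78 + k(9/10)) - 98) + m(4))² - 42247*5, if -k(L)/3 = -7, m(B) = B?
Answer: -211235 + (94 - I*√57)² ≈ -2.0246e+5 - 1419.4*I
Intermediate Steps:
k(L) = 21 (k(L) = -3*(-7) = 21)
((√(-78 + k(9/10)) - 98) + m(4))² - 42247*5 = ((√(-78 + 21) - 98) + 4)² - 42247*5 = ((√(-57) - 98) + 4)² - 83*2545 = ((I*√57 - 98) + 4)² - 211235 = ((-98 + I*√57) + 4)² - 211235 = (-94 + I*√57)² - 211235 = -211235 + (-94 + I*√57)²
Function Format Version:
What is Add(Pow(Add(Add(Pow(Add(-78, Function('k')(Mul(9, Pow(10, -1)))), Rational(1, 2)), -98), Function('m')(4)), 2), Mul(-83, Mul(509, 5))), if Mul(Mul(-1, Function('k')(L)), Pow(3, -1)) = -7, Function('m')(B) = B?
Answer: Add(-211235, Pow(Add(94, Mul(-1, I, Pow(57, Rational(1, 2)))), 2)) ≈ Add(-2.0246e+5, Mul(-1419.4, I))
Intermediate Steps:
Function('k')(L) = 21 (Function('k')(L) = Mul(-3, -7) = 21)
Add(Pow(Add(Add(Pow(Add(-78, Function('k')(Mul(9, Pow(10, -1)))), Rational(1, 2)), -98), Function('m')(4)), 2), Mul(-83, Mul(509, 5))) = Add(Pow(Add(Add(Pow(Add(-78, 21), Rational(1, 2)), -98), 4), 2), Mul(-83, Mul(509, 5))) = Add(Pow(Add(Add(Pow(-57, Rational(1, 2)), -98), 4), 2), Mul(-83, 2545)) = Add(Pow(Add(Add(Mul(I, Pow(57, Rational(1, 2))), -98), 4), 2), -211235) = Add(Pow(Add(Add(-98, Mul(I, Pow(57, Rational(1, 2)))), 4), 2), -211235) = Add(Pow(Add(-94, Mul(I, Pow(57, Rational(1, 2)))), 2), -211235) = Add(-211235, Pow(Add(-94, Mul(I, Pow(57, Rational(1, 2)))), 2))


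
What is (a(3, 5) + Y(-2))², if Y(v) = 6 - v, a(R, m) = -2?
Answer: 36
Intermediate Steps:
(a(3, 5) + Y(-2))² = (-2 + (6 - 1*(-2)))² = (-2 + (6 + 2))² = (-2 + 8)² = 6² = 36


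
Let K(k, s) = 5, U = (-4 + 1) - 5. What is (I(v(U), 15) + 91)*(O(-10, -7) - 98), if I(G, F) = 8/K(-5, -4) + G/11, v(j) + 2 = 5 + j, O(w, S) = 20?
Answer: -395304/55 ≈ -7187.3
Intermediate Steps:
U = -8 (U = -3 - 5 = -8)
v(j) = 3 + j (v(j) = -2 + (5 + j) = 3 + j)
I(G, F) = 8/5 + G/11
(I(v(U), 15) + 91)*(O(-10, -7) - 98) = ((8/5 + (3 - 8)/11) + 91)*(20 - 98) = ((8/5 + (1/11)*(-5)) + 91)*(-78) = ((8/5 - 5/11) + 91)*(-78) = (63/55 + 91)*(-78) = (5068/55)*(-78) = -395304/55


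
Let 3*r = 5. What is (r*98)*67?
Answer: 32830/3 ≈ 10943.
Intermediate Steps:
r = 5/3 (r = (1/3)*5 = 5/3 ≈ 1.6667)
(r*98)*67 = ((5/3)*98)*67 = (490/3)*67 = 32830/3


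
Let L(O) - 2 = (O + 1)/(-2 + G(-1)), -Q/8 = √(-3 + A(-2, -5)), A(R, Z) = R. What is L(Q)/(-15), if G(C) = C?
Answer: -⅑ - 8*I*√5/45 ≈ -0.11111 - 0.39752*I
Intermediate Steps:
Q = -8*I*√5 (Q = -8*√(-3 - 2) = -8*I*√5 ≈ -17.889*I)
L(O) = 5/3 - O/3 (L(O) = 2 + (O + 1)/(-2 - 1) = 2 + (1 + O)/(-3) = 2 + (1 + O)*(-⅓) = 2 + (-⅓ - O/3) = 5/3 - O/3)
L(Q)/(-15) = (5/3 - (-8)*I*√5/3)/(-15) = -(5/3 + 8*I*√5/3)/15 = -⅑ - 8*I*√5/45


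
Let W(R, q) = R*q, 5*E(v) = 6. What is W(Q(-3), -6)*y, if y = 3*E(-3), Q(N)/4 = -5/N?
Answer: -144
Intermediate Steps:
E(v) = 6/5 (E(v) = (⅕)*6 = 6/5)
Q(N) = -20/N (Q(N) = 4*(-5/N) = -20/N)
y = 18/5 (y = 3*(6/5) = 18/5 ≈ 3.6000)
W(Q(-3), -6)*y = (-20/(-3)*(-6))*(18/5) = (-20*(-⅓)*(-6))*(18/5) = ((20/3)*(-6))*(18/5) = -40*18/5 = -144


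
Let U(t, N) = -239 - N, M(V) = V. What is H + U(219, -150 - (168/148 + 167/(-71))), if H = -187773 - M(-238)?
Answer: -492891445/2627 ≈ -1.8763e+5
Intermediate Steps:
H = -187535 (H = -187773 - 1*(-238) = -187773 + 238 = -187535)
H + U(219, -150 - (168/148 + 167/(-71))) = -187535 + (-239 - (-150 - (168/148 + 167/(-71)))) = -187535 + (-239 - (-150 - (168*(1/148) + 167*(-1/71)))) = -187535 + (-239 - (-150 - (42/37 - 167/71))) = -187535 + (-239 - (-150 - 1*(-3197/2627))) = -187535 + (-239 - (-150 + 3197/2627)) = -187535 + (-239 - 1*(-390853/2627)) = -187535 + (-239 + 390853/2627) = -187535 - 237000/2627 = -492891445/2627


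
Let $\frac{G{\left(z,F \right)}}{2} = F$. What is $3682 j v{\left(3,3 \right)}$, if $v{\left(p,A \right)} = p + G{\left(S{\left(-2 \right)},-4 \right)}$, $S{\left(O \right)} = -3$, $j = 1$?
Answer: $-18410$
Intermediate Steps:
$G{\left(z,F \right)} = 2 F$
$v{\left(p,A \right)} = -8 + p$ ($v{\left(p,A \right)} = p + 2 \left(-4\right) = p - 8 = -8 + p$)
$3682 j v{\left(3,3 \right)} = 3682 \cdot 1 \left(-8 + 3\right) = 3682 \cdot 1 \left(-5\right) = 3682 \left(-5\right) = -18410$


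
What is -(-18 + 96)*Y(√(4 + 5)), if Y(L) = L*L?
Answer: -702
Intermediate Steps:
Y(L) = L²
-(-18 + 96)*Y(√(4 + 5)) = -(-18 + 96)*(√(4 + 5))² = -78*(√9)² = -78*3² = -78*9 = -1*702 = -702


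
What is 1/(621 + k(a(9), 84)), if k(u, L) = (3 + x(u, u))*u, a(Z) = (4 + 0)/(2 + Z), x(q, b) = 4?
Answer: 11/6859 ≈ 0.0016037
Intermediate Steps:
a(Z) = 4/(2 + Z)
k(u, L) = 7*u (k(u, L) = (3 + 4)*u = 7*u)
1/(621 + k(a(9), 84)) = 1/(621 + 7*(4/(2 + 9))) = 1/(621 + 7*(4/11)) = 1/(621 + 28/11) = 1/(6859/11) = 11/6859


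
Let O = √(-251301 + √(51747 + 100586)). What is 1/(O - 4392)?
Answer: -1/(4392 - I*√(251301 - √152333)) ≈ -0.00022476 - 2.5634e-5*I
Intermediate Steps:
O = √(-251301 + √152333) ≈ 500.91*I
1/(O - 4392) = 1/(√(-251301 + √152333) - 4392) = 1/(-4392 + √(-251301 + √152333))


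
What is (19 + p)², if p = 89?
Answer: 11664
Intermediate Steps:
(19 + p)² = (19 + 89)² = 108² = 11664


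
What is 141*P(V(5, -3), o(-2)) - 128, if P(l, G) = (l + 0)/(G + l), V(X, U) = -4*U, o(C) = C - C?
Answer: 13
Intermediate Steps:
o(C) = 0
P(l, G) = l/(G + l)
141*P(V(5, -3), o(-2)) - 128 = 141*((-4*(-3))/(0 - 4*(-3))) - 128 = 141*(12/(0 + 12)) - 128 = 141*(12/12) - 128 = 141*(12*(1/12)) - 128 = 141*1 - 128 = 141 - 128 = 13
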